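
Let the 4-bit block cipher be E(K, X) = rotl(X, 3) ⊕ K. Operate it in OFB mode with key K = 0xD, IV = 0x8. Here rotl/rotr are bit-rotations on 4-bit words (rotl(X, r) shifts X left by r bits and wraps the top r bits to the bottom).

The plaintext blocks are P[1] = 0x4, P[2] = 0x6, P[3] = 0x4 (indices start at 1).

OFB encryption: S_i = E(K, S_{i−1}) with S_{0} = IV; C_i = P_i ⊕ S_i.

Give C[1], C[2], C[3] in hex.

C[1]: S = E(K, 0x8) = 0x9; 0x4 ⊕ 0x9 = 0xD.
C[2]: S = E(K, 0x9) = 0x1; 0x6 ⊕ 0x1 = 0x7.
C[3]: S = E(K, 0x1) = 0x5; 0x4 ⊕ 0x5 = 0x1.

C[1] = 0xD, C[2] = 0x7, C[3] = 0x1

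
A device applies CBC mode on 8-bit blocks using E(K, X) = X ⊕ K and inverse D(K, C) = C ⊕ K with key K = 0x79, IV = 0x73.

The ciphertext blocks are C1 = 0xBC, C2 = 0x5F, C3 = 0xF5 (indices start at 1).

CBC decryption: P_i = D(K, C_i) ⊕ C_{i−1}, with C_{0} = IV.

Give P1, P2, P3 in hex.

P1: D(K, 0xBC) = 0xC5; 0xC5 ⊕ 0x73 = 0xB6.
P2: D(K, 0x5F) = 0x26; 0x26 ⊕ 0xBC = 0x9A.
P3: D(K, 0xF5) = 0x8C; 0x8C ⊕ 0x5F = 0xD3.

P1 = 0xB6, P2 = 0x9A, P3 = 0xD3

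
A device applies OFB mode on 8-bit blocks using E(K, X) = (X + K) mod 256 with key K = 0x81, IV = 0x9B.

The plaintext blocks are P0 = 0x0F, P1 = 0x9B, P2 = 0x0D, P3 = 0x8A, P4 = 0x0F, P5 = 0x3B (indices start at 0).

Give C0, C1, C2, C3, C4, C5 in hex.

OFB encryption: S_i = E(K, S_{i−1}) with S_{−1} = IV; C_i = P_i ⊕ S_i.
C0: S = E(K, 0x9B) = 0x1C; 0x0F ⊕ 0x1C = 0x13.
C1: S = E(K, 0x1C) = 0x9D; 0x9B ⊕ 0x9D = 0x06.
C2: S = E(K, 0x9D) = 0x1E; 0x0D ⊕ 0x1E = 0x13.
C3: S = E(K, 0x1E) = 0x9F; 0x8A ⊕ 0x9F = 0x15.
C4: S = E(K, 0x9F) = 0x20; 0x0F ⊕ 0x20 = 0x2F.
C5: S = E(K, 0x20) = 0xA1; 0x3B ⊕ 0xA1 = 0x9A.

C0 = 0x13, C1 = 0x06, C2 = 0x13, C3 = 0x15, C4 = 0x2F, C5 = 0x9A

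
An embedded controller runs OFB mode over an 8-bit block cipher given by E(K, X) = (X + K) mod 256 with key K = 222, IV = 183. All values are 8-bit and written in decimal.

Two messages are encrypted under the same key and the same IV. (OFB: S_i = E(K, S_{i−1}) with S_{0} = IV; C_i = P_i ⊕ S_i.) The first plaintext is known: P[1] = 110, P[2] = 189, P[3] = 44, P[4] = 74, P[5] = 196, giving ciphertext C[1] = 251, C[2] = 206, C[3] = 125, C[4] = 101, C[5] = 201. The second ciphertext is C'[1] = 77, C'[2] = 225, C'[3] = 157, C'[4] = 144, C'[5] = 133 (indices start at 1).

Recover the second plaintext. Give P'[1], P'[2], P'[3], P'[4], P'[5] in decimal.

P'[1] = 216, P'[2] = 146, P'[3] = 204, P'[4] = 191, P'[5] = 136

In OFB with a reused IV, both messages share the same keystream S_i, so C_i ⊕ C'_i = P_i ⊕ P'_i and thus P'_i = P_i ⊕ C_i ⊕ C'_i.
P'[1]: 110 ⊕ 251 ⊕ 77 = 216.
P'[2]: 189 ⊕ 206 ⊕ 225 = 146.
P'[3]: 44 ⊕ 125 ⊕ 157 = 204.
P'[4]: 74 ⊕ 101 ⊕ 144 = 191.
P'[5]: 196 ⊕ 201 ⊕ 133 = 136.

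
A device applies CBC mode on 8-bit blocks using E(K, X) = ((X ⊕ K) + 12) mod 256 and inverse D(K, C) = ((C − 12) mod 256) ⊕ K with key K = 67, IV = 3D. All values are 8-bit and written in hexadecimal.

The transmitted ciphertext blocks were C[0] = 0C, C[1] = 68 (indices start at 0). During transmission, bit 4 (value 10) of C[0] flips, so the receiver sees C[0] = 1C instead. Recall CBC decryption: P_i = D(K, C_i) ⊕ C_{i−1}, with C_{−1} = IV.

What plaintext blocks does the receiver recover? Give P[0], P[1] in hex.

P[0] = 50, P[1] = 2D

Only C[0] changed, to 1C. In CBC, a change in C_i garbles P_i and flips the same bit in P_{i+1}. Decrypting the received ciphertext:
P[0]: D(K, 1C) = 6D; 6D ⊕ 3D = 50.
P[1]: D(K, 68) = 31; 31 ⊕ 1C = 2D.
Blocks that differ from the original plaintext: P[0], P[1].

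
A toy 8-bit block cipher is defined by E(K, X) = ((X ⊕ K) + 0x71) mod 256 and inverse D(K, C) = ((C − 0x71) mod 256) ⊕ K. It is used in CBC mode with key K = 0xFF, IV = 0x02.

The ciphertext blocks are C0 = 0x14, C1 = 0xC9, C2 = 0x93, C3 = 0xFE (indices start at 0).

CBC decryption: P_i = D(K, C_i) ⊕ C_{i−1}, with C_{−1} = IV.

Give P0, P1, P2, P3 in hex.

P0: D(K, 0x14) = 0x5C; 0x5C ⊕ 0x02 = 0x5E.
P1: D(K, 0xC9) = 0xA7; 0xA7 ⊕ 0x14 = 0xB3.
P2: D(K, 0x93) = 0xDD; 0xDD ⊕ 0xC9 = 0x14.
P3: D(K, 0xFE) = 0x72; 0x72 ⊕ 0x93 = 0xE1.

P0 = 0x5E, P1 = 0xB3, P2 = 0x14, P3 = 0xE1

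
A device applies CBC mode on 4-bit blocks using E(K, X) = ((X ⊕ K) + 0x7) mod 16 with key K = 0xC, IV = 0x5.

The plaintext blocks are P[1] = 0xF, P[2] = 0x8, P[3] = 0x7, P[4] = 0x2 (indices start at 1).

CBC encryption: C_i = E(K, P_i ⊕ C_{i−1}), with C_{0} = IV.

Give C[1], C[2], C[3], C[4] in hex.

C[1]: P[1] ⊕ 0x5 = 0xA; E(K, 0xA) = 0xD.
C[2]: P[2] ⊕ 0xD = 0x5; E(K, 0x5) = 0x0.
C[3]: P[3] ⊕ 0x0 = 0x7; E(K, 0x7) = 0x2.
C[4]: P[4] ⊕ 0x2 = 0x0; E(K, 0x0) = 0x3.

C[1] = 0xD, C[2] = 0x0, C[3] = 0x2, C[4] = 0x3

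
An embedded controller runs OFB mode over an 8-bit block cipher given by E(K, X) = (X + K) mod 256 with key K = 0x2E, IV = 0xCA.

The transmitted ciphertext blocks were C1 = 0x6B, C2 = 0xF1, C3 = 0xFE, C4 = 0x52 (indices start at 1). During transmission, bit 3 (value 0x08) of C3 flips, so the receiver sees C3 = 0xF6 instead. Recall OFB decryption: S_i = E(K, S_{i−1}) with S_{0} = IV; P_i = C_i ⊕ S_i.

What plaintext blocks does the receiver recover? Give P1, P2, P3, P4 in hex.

Only C3 changed, to 0xF6. In OFB, a change in C_i flips the same bit in P_i only; the keystream is unaffected. Decrypting the received ciphertext:
P1: S = E(K, 0xCA) = 0xF8; 0x6B ⊕ 0xF8 = 0x93.
P2: S = E(K, 0xF8) = 0x26; 0xF1 ⊕ 0x26 = 0xD7.
P3: S = E(K, 0x26) = 0x54; 0xF6 ⊕ 0x54 = 0xA2.
P4: S = E(K, 0x54) = 0x82; 0x52 ⊕ 0x82 = 0xD0.
Blocks that differ from the original plaintext: P3.

P1 = 0x93, P2 = 0xD7, P3 = 0xA2, P4 = 0xD0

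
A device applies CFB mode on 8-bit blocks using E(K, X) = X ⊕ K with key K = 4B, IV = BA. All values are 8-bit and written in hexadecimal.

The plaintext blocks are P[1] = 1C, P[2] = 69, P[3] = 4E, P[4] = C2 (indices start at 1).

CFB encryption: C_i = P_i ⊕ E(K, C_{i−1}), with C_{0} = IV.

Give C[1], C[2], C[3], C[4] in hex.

C[1] = ED, C[2] = CF, C[3] = CA, C[4] = 43

C[1]: E(K, BA) = F1; 1C ⊕ F1 = ED.
C[2]: E(K, ED) = A6; 69 ⊕ A6 = CF.
C[3]: E(K, CF) = 84; 4E ⊕ 84 = CA.
C[4]: E(K, CA) = 81; C2 ⊕ 81 = 43.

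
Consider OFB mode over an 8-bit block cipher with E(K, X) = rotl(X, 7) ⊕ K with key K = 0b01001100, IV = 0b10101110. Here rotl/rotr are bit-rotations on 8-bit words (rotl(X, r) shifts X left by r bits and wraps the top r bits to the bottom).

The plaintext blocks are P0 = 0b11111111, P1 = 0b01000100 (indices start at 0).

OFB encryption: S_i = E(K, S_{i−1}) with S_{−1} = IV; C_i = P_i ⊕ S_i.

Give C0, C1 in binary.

C0 = 0b11100100, C1 = 0b10000101

C0: S = E(K, 0b10101110) = 0b00011011; 0b11111111 ⊕ 0b00011011 = 0b11100100.
C1: S = E(K, 0b00011011) = 0b11000001; 0b01000100 ⊕ 0b11000001 = 0b10000101.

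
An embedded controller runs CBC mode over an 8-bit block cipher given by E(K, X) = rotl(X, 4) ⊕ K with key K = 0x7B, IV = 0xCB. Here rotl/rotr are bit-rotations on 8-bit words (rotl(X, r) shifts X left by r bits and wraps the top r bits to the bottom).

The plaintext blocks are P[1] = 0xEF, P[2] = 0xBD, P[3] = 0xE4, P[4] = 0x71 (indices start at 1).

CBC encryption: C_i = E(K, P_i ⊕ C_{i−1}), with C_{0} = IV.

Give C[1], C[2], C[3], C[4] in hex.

C[1] = 0x39, C[2] = 0x33, C[3] = 0x06, C[4] = 0x0C

C[1]: P[1] ⊕ 0xCB = 0x24; E(K, 0x24) = 0x39.
C[2]: P[2] ⊕ 0x39 = 0x84; E(K, 0x84) = 0x33.
C[3]: P[3] ⊕ 0x33 = 0xD7; E(K, 0xD7) = 0x06.
C[4]: P[4] ⊕ 0x06 = 0x77; E(K, 0x77) = 0x0C.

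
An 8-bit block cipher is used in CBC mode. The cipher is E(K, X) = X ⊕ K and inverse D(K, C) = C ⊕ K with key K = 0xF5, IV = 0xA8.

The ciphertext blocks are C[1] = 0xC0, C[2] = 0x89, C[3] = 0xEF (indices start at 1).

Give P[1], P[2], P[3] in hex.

CBC decryption: P_i = D(K, C_i) ⊕ C_{i−1}, with C_{0} = IV.
P[1]: D(K, 0xC0) = 0x35; 0x35 ⊕ 0xA8 = 0x9D.
P[2]: D(K, 0x89) = 0x7C; 0x7C ⊕ 0xC0 = 0xBC.
P[3]: D(K, 0xEF) = 0x1A; 0x1A ⊕ 0x89 = 0x93.

P[1] = 0x9D, P[2] = 0xBC, P[3] = 0x93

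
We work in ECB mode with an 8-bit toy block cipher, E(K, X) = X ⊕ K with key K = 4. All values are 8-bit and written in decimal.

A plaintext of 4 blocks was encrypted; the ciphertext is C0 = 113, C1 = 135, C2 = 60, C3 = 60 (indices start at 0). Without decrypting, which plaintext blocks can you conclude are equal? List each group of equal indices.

ECB encrypts each block independently with the same key, so equal ciphertext blocks imply equal plaintext blocks.
C2 = C3 = 60, so P2 = P3.

P2 = P3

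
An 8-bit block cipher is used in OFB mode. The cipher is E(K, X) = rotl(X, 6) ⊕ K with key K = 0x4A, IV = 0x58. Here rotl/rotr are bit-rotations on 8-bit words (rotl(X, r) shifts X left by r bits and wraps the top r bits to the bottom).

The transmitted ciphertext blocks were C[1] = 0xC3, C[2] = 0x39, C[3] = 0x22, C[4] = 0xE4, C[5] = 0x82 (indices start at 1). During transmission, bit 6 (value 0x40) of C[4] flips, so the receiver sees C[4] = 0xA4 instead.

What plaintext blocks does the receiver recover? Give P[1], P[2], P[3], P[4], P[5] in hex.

OFB decryption: S_i = E(K, S_{i−1}) with S_{0} = IV; P_i = C_i ⊕ S_i.
Only C[4] changed, to 0xA4. In OFB, a change in C_i flips the same bit in P_i only; the keystream is unaffected. Decrypting the received ciphertext:
P[1]: S = E(K, 0x58) = 0x5C; 0xC3 ⊕ 0x5C = 0x9F.
P[2]: S = E(K, 0x5C) = 0x5D; 0x39 ⊕ 0x5D = 0x64.
P[3]: S = E(K, 0x5D) = 0x1D; 0x22 ⊕ 0x1D = 0x3F.
P[4]: S = E(K, 0x1D) = 0x0D; 0xA4 ⊕ 0x0D = 0xA9.
P[5]: S = E(K, 0x0D) = 0x09; 0x82 ⊕ 0x09 = 0x8B.
Blocks that differ from the original plaintext: P[4].

P[1] = 0x9F, P[2] = 0x64, P[3] = 0x3F, P[4] = 0xA9, P[5] = 0x8B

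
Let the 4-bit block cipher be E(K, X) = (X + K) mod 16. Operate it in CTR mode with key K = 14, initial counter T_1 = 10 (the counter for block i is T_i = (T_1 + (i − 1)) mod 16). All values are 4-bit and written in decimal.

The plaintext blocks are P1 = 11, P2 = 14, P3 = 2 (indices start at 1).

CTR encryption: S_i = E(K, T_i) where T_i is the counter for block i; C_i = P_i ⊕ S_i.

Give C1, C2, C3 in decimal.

C1 = 3, C2 = 7, C3 = 8

C1: T = 10, S = E(K, T) = 8; 11 ⊕ 8 = 3.
C2: T = 11, S = E(K, T) = 9; 14 ⊕ 9 = 7.
C3: T = 12, S = E(K, T) = 10; 2 ⊕ 10 = 8.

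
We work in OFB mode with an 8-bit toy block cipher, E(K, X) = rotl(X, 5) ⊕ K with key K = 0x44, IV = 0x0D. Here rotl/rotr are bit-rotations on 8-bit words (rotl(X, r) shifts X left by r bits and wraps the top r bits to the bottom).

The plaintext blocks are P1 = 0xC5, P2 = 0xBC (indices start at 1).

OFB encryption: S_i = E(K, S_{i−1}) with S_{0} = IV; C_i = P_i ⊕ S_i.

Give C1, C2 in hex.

C1 = 0x20, C2 = 0x44

C1: S = E(K, 0x0D) = 0xE5; 0xC5 ⊕ 0xE5 = 0x20.
C2: S = E(K, 0xE5) = 0xF8; 0xBC ⊕ 0xF8 = 0x44.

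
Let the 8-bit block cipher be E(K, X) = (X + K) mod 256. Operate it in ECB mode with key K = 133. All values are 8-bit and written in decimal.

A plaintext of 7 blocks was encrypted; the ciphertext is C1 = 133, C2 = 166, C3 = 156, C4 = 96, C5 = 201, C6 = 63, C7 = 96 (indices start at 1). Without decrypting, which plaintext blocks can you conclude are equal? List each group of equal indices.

P4 = P7

ECB encrypts each block independently with the same key, so equal ciphertext blocks imply equal plaintext blocks.
C4 = C7 = 96, so P4 = P7.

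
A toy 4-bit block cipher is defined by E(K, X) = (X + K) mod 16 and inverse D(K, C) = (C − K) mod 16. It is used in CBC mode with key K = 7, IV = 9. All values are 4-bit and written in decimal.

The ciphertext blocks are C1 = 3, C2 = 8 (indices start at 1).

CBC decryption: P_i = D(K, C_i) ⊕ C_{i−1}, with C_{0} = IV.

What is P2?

P2 = 2

P2: D(K, 8) = 1; 1 ⊕ 3 = 2.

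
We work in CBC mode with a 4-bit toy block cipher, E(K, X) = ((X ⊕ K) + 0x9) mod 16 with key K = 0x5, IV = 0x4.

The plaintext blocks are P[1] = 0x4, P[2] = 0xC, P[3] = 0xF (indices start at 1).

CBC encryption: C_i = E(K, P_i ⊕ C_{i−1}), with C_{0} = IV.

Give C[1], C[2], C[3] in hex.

C[1]: P[1] ⊕ 0x4 = 0x0; E(K, 0x0) = 0xE.
C[2]: P[2] ⊕ 0xE = 0x2; E(K, 0x2) = 0x0.
C[3]: P[3] ⊕ 0x0 = 0xF; E(K, 0xF) = 0x3.

C[1] = 0xE, C[2] = 0x0, C[3] = 0x3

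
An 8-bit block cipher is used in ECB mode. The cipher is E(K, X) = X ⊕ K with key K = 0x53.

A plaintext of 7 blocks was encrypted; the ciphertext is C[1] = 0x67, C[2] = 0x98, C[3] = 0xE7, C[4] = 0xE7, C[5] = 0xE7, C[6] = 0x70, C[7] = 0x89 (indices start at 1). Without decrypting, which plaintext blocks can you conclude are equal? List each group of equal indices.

P[3] = P[4] = P[5]

ECB encrypts each block independently with the same key, so equal ciphertext blocks imply equal plaintext blocks.
C[3] = C[4] = C[5] = 0xE7, so P[3] = P[4] = P[5].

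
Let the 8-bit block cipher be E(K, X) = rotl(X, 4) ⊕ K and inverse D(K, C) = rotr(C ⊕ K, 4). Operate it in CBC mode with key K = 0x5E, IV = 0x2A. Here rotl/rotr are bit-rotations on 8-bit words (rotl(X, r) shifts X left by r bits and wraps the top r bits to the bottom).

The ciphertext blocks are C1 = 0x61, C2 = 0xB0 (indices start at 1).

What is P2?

CBC decryption: P_i = D(K, C_i) ⊕ C_{i−1}, with C_{0} = IV.
P2: D(K, 0xB0) = 0xEE; 0xEE ⊕ 0x61 = 0x8F.

P2 = 0x8F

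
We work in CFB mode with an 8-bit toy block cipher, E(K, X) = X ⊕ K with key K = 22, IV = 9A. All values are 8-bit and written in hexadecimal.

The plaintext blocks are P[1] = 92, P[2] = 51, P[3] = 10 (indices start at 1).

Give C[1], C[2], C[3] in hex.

CFB encryption: C_i = P_i ⊕ E(K, C_{i−1}), with C_{0} = IV.
C[1]: E(K, 9A) = B8; 92 ⊕ B8 = 2A.
C[2]: E(K, 2A) = 08; 51 ⊕ 08 = 59.
C[3]: E(K, 59) = 7B; 10 ⊕ 7B = 6B.

C[1] = 2A, C[2] = 59, C[3] = 6B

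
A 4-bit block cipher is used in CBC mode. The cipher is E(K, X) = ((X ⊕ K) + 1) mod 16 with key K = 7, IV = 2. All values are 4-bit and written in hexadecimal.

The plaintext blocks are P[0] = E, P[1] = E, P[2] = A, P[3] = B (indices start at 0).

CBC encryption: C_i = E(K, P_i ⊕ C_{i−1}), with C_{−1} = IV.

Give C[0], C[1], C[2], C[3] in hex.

C[0]: P[0] ⊕ 2 = C; E(K, C) = C.
C[1]: P[1] ⊕ C = 2; E(K, 2) = 6.
C[2]: P[2] ⊕ 6 = C; E(K, C) = C.
C[3]: P[3] ⊕ C = 7; E(K, 7) = 1.

C[0] = C, C[1] = 6, C[2] = C, C[3] = 1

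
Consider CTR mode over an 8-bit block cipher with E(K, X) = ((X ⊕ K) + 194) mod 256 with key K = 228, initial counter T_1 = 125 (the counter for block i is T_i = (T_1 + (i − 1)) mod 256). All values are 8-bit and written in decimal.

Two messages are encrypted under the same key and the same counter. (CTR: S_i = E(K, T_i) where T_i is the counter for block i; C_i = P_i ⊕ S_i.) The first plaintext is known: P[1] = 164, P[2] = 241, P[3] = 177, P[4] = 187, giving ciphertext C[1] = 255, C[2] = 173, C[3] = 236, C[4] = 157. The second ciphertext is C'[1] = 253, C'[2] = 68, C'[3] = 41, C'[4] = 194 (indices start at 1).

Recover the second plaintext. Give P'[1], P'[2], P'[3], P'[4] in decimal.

In CTR with a reused counter, both messages share the same keystream S_i, so C_i ⊕ C'_i = P_i ⊕ P'_i and thus P'_i = P_i ⊕ C_i ⊕ C'_i.
P'[1]: 164 ⊕ 255 ⊕ 253 = 166.
P'[2]: 241 ⊕ 173 ⊕ 68 = 24.
P'[3]: 177 ⊕ 236 ⊕ 41 = 116.
P'[4]: 187 ⊕ 157 ⊕ 194 = 228.

P'[1] = 166, P'[2] = 24, P'[3] = 116, P'[4] = 228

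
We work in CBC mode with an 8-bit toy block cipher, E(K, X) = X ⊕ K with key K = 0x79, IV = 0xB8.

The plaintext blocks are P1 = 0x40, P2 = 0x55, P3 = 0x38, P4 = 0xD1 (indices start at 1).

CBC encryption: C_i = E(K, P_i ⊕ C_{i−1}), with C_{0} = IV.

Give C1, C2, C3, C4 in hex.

C1 = 0x81, C2 = 0xAD, C3 = 0xEC, C4 = 0x44

C1: P1 ⊕ 0xB8 = 0xF8; E(K, 0xF8) = 0x81.
C2: P2 ⊕ 0x81 = 0xD4; E(K, 0xD4) = 0xAD.
C3: P3 ⊕ 0xAD = 0x95; E(K, 0x95) = 0xEC.
C4: P4 ⊕ 0xEC = 0x3D; E(K, 0x3D) = 0x44.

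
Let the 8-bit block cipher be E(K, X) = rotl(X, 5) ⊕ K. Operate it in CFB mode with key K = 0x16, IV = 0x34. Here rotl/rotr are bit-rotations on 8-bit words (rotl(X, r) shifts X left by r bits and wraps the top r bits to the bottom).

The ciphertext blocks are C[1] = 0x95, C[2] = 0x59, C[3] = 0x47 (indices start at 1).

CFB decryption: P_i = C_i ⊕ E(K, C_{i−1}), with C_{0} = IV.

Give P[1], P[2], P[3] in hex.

P[1] = 0x05, P[2] = 0xFD, P[3] = 0x7A

P[1]: E(K, 0x34) = 0x90; 0x95 ⊕ 0x90 = 0x05.
P[2]: E(K, 0x95) = 0xA4; 0x59 ⊕ 0xA4 = 0xFD.
P[3]: E(K, 0x59) = 0x3D; 0x47 ⊕ 0x3D = 0x7A.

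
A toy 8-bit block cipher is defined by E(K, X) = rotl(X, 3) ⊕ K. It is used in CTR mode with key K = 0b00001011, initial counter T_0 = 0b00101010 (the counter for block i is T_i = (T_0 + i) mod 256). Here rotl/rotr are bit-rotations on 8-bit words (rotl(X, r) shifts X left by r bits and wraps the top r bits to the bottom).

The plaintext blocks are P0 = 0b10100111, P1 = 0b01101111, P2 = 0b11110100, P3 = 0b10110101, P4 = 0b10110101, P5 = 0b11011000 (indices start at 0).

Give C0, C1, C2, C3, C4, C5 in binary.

CTR encryption: S_i = E(K, T_i) where T_i is the counter for block i; C_i = P_i ⊕ S_i.
C0: T = 0b00101010, S = E(K, T) = 0b01011010; 0b10100111 ⊕ 0b01011010 = 0b11111101.
C1: T = 0b00101011, S = E(K, T) = 0b01010010; 0b01101111 ⊕ 0b01010010 = 0b00111101.
C2: T = 0b00101100, S = E(K, T) = 0b01101010; 0b11110100 ⊕ 0b01101010 = 0b10011110.
C3: T = 0b00101101, S = E(K, T) = 0b01100010; 0b10110101 ⊕ 0b01100010 = 0b11010111.
C4: T = 0b00101110, S = E(K, T) = 0b01111010; 0b10110101 ⊕ 0b01111010 = 0b11001111.
C5: T = 0b00101111, S = E(K, T) = 0b01110010; 0b11011000 ⊕ 0b01110010 = 0b10101010.

C0 = 0b11111101, C1 = 0b00111101, C2 = 0b10011110, C3 = 0b11010111, C4 = 0b11001111, C5 = 0b10101010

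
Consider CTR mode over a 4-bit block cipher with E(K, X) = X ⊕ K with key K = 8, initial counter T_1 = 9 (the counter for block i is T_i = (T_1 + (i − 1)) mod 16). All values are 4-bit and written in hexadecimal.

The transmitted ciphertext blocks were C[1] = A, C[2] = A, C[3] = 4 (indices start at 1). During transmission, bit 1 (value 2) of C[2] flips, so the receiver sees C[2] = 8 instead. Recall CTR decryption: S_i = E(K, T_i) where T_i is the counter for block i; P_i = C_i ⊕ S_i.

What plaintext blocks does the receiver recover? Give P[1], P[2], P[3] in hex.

P[1] = B, P[2] = A, P[3] = 7

Only C[2] changed, to 8. In CTR, a change in C_i flips the same bit in P_i only; the keystream is unaffected. Decrypting the received ciphertext:
P[1]: T = 9, S = E(K, T) = 1; A ⊕ 1 = B.
P[2]: T = A, S = E(K, T) = 2; 8 ⊕ 2 = A.
P[3]: T = B, S = E(K, T) = 3; 4 ⊕ 3 = 7.
Blocks that differ from the original plaintext: P[2].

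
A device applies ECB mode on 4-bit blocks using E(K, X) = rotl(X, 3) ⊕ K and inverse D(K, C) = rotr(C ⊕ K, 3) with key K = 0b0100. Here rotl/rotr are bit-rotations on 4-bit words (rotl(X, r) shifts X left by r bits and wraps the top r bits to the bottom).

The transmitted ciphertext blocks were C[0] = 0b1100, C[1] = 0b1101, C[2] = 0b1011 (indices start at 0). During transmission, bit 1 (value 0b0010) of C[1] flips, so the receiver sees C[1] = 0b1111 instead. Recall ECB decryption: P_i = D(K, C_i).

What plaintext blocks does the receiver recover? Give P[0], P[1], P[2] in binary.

P[0] = 0b0001, P[1] = 0b0111, P[2] = 0b1111

Only C[1] changed, to 0b1111. In ECB, a change in C_i affects only P_i. Decrypting the received ciphertext:
P[0]: D(K, 0b1100) = 0b0001.
P[1]: D(K, 0b1111) = 0b0111.
P[2]: D(K, 0b1011) = 0b1111.
Blocks that differ from the original plaintext: P[1].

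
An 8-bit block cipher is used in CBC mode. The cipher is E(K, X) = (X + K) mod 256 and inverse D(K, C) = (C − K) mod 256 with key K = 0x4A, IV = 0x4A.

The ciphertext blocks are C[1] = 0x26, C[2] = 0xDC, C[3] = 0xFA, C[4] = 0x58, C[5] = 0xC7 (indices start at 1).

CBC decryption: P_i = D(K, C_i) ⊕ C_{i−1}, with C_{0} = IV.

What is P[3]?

P[3]: D(K, 0xFA) = 0xB0; 0xB0 ⊕ 0xDC = 0x6C.

P[3] = 0x6C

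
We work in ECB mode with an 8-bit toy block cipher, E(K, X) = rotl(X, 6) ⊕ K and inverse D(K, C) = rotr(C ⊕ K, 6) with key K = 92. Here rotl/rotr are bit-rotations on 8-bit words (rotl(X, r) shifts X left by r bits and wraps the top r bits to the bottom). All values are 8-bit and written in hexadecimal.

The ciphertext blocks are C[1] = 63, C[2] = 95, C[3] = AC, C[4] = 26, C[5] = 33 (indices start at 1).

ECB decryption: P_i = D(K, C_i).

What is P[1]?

P[1]: D(K, 63) = C7.

P[1] = C7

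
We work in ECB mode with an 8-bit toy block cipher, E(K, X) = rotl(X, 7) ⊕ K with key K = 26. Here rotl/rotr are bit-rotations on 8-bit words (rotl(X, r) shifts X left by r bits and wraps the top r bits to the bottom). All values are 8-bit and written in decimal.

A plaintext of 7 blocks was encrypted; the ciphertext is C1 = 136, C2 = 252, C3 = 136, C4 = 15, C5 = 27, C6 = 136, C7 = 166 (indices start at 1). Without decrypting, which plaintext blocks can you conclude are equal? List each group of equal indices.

ECB encrypts each block independently with the same key, so equal ciphertext blocks imply equal plaintext blocks.
C1 = C3 = C6 = 136, so P1 = P3 = P6.

P1 = P3 = P6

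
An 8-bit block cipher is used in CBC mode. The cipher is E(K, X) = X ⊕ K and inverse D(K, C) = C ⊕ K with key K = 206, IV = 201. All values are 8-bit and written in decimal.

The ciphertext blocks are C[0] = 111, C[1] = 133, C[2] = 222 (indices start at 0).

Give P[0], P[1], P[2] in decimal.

CBC decryption: P_i = D(K, C_i) ⊕ C_{i−1}, with C_{−1} = IV.
P[0]: D(K, 111) = 161; 161 ⊕ 201 = 104.
P[1]: D(K, 133) = 75; 75 ⊕ 111 = 36.
P[2]: D(K, 222) = 16; 16 ⊕ 133 = 149.

P[0] = 104, P[1] = 36, P[2] = 149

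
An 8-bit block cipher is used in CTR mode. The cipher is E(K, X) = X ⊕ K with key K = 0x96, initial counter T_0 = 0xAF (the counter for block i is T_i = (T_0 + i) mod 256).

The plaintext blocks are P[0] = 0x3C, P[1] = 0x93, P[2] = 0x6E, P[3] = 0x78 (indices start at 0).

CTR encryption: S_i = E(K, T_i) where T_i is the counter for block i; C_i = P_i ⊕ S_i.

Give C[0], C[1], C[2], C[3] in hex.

C[0] = 0x05, C[1] = 0xB5, C[2] = 0x49, C[3] = 0x5C

C[0]: T = 0xAF, S = E(K, T) = 0x39; 0x3C ⊕ 0x39 = 0x05.
C[1]: T = 0xB0, S = E(K, T) = 0x26; 0x93 ⊕ 0x26 = 0xB5.
C[2]: T = 0xB1, S = E(K, T) = 0x27; 0x6E ⊕ 0x27 = 0x49.
C[3]: T = 0xB2, S = E(K, T) = 0x24; 0x78 ⊕ 0x24 = 0x5C.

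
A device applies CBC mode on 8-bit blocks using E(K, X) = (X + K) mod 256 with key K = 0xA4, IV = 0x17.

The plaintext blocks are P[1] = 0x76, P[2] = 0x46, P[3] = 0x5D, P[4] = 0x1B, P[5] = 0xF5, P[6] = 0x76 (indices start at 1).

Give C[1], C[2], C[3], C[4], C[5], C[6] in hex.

CBC encryption: C_i = E(K, P_i ⊕ C_{i−1}), with C_{0} = IV.
C[1]: P[1] ⊕ 0x17 = 0x61; E(K, 0x61) = 0x05.
C[2]: P[2] ⊕ 0x05 = 0x43; E(K, 0x43) = 0xE7.
C[3]: P[3] ⊕ 0xE7 = 0xBA; E(K, 0xBA) = 0x5E.
C[4]: P[4] ⊕ 0x5E = 0x45; E(K, 0x45) = 0xE9.
C[5]: P[5] ⊕ 0xE9 = 0x1C; E(K, 0x1C) = 0xC0.
C[6]: P[6] ⊕ 0xC0 = 0xB6; E(K, 0xB6) = 0x5A.

C[1] = 0x05, C[2] = 0xE7, C[3] = 0x5E, C[4] = 0xE9, C[5] = 0xC0, C[6] = 0x5A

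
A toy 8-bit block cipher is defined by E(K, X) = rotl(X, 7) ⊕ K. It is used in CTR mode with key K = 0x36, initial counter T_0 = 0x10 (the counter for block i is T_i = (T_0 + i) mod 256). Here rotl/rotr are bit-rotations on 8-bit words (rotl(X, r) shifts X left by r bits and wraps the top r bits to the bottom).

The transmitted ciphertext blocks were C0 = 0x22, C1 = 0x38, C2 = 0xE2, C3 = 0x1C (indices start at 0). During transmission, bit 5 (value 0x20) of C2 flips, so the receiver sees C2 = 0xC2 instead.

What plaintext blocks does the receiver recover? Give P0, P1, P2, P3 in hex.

P0 = 0x1C, P1 = 0x86, P2 = 0xFD, P3 = 0xA3

CTR decryption: S_i = E(K, T_i) where T_i is the counter for block i; P_i = C_i ⊕ S_i.
Only C2 changed, to 0xC2. In CTR, a change in C_i flips the same bit in P_i only; the keystream is unaffected. Decrypting the received ciphertext:
P0: T = 0x10, S = E(K, T) = 0x3E; 0x22 ⊕ 0x3E = 0x1C.
P1: T = 0x11, S = E(K, T) = 0xBE; 0x38 ⊕ 0xBE = 0x86.
P2: T = 0x12, S = E(K, T) = 0x3F; 0xC2 ⊕ 0x3F = 0xFD.
P3: T = 0x13, S = E(K, T) = 0xBF; 0x1C ⊕ 0xBF = 0xA3.
Blocks that differ from the original plaintext: P2.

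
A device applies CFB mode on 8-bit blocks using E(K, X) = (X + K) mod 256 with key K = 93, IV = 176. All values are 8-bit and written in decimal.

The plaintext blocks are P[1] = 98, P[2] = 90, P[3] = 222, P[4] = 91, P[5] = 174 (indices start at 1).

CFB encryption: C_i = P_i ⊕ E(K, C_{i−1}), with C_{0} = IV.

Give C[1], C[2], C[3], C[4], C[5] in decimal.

C[1] = 111, C[2] = 150, C[3] = 45, C[4] = 209, C[5] = 128

C[1]: E(K, 176) = 13; 98 ⊕ 13 = 111.
C[2]: E(K, 111) = 204; 90 ⊕ 204 = 150.
C[3]: E(K, 150) = 243; 222 ⊕ 243 = 45.
C[4]: E(K, 45) = 138; 91 ⊕ 138 = 209.
C[5]: E(K, 209) = 46; 174 ⊕ 46 = 128.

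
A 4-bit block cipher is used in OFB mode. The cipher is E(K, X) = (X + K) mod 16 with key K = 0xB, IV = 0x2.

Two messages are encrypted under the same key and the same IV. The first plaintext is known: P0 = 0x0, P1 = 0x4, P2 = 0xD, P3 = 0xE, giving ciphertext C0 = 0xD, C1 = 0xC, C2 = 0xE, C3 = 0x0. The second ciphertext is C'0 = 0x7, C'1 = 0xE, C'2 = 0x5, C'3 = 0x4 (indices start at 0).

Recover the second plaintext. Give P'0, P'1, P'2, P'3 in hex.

P'0 = 0xA, P'1 = 0x6, P'2 = 0x6, P'3 = 0xA

In OFB with a reused IV, both messages share the same keystream S_i, so C_i ⊕ C'_i = P_i ⊕ P'_i and thus P'_i = P_i ⊕ C_i ⊕ C'_i.
P'0: 0x0 ⊕ 0xD ⊕ 0x7 = 0xA.
P'1: 0x4 ⊕ 0xC ⊕ 0xE = 0x6.
P'2: 0xD ⊕ 0xE ⊕ 0x5 = 0x6.
P'3: 0xE ⊕ 0x0 ⊕ 0x4 = 0xA.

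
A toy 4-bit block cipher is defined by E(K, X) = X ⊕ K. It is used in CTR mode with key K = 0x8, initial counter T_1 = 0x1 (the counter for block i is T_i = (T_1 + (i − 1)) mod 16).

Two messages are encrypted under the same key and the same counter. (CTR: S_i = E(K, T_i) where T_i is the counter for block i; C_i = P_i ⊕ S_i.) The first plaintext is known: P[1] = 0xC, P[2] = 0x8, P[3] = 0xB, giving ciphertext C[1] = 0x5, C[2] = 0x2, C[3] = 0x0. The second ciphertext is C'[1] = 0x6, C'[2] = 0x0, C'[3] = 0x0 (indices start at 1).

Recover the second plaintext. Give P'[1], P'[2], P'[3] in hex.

In CTR with a reused counter, both messages share the same keystream S_i, so C_i ⊕ C'_i = P_i ⊕ P'_i and thus P'_i = P_i ⊕ C_i ⊕ C'_i.
P'[1]: 0xC ⊕ 0x5 ⊕ 0x6 = 0xF.
P'[2]: 0x8 ⊕ 0x2 ⊕ 0x0 = 0xA.
P'[3]: 0xB ⊕ 0x0 ⊕ 0x0 = 0xB.

P'[1] = 0xF, P'[2] = 0xA, P'[3] = 0xB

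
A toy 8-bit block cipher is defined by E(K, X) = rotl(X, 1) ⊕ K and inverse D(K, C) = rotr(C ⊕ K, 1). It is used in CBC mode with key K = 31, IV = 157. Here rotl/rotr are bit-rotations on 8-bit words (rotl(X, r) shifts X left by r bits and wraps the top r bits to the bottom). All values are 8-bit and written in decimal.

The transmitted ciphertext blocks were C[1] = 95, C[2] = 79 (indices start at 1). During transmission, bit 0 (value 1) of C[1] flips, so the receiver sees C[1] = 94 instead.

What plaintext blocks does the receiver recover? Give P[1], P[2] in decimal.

P[1] = 61, P[2] = 118

CBC decryption: P_i = D(K, C_i) ⊕ C_{i−1}, with C_{0} = IV.
Only C[1] changed, to 94. In CBC, a change in C_i garbles P_i and flips the same bit in P_{i+1}. Decrypting the received ciphertext:
P[1]: D(K, 94) = 160; 160 ⊕ 157 = 61.
P[2]: D(K, 79) = 40; 40 ⊕ 94 = 118.
Blocks that differ from the original plaintext: P[1], P[2].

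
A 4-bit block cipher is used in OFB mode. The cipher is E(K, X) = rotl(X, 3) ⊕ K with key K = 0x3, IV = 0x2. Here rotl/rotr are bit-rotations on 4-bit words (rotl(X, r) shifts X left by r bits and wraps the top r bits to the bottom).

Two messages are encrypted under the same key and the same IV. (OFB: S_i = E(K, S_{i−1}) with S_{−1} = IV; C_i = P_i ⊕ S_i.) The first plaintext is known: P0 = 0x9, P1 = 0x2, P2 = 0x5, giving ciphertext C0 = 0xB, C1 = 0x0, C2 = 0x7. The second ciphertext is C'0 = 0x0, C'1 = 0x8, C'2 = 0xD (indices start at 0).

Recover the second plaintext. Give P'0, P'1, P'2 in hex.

In OFB with a reused IV, both messages share the same keystream S_i, so C_i ⊕ C'_i = P_i ⊕ P'_i and thus P'_i = P_i ⊕ C_i ⊕ C'_i.
P'0: 0x9 ⊕ 0xB ⊕ 0x0 = 0x2.
P'1: 0x2 ⊕ 0x0 ⊕ 0x8 = 0xA.
P'2: 0x5 ⊕ 0x7 ⊕ 0xD = 0xF.

P'0 = 0x2, P'1 = 0xA, P'2 = 0xF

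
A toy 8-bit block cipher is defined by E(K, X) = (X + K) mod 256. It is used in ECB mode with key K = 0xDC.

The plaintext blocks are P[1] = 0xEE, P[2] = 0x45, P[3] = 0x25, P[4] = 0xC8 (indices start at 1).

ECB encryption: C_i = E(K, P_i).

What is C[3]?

C[3] = 0x01

C[3]: E(K, 0x25) = 0x01.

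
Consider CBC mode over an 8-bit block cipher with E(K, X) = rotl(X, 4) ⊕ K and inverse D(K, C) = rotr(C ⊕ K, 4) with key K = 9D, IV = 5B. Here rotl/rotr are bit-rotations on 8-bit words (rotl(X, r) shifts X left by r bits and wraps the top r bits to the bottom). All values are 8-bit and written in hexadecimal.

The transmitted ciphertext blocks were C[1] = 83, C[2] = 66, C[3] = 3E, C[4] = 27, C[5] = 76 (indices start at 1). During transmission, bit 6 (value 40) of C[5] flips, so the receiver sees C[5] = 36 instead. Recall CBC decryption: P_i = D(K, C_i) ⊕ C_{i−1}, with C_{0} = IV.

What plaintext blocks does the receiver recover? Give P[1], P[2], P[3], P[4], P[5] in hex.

Only C[5] changed, to 36. In CBC, a change in C_i garbles P_i and flips the same bit in P_{i+1}. Decrypting the received ciphertext:
P[1]: D(K, 83) = E1; E1 ⊕ 5B = BA.
P[2]: D(K, 66) = BF; BF ⊕ 83 = 3C.
P[3]: D(K, 3E) = 3A; 3A ⊕ 66 = 5C.
P[4]: D(K, 27) = AB; AB ⊕ 3E = 95.
P[5]: D(K, 36) = BA; BA ⊕ 27 = 9D.
Blocks that differ from the original plaintext: P[5].

P[1] = BA, P[2] = 3C, P[3] = 5C, P[4] = 95, P[5] = 9D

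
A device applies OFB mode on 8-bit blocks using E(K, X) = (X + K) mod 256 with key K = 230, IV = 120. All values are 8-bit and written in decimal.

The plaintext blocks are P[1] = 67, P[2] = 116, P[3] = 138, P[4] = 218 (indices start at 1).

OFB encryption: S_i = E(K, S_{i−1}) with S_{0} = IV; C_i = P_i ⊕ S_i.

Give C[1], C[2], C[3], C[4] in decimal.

C[1]: S = E(K, 120) = 94; 67 ⊕ 94 = 29.
C[2]: S = E(K, 94) = 68; 116 ⊕ 68 = 48.
C[3]: S = E(K, 68) = 42; 138 ⊕ 42 = 160.
C[4]: S = E(K, 42) = 16; 218 ⊕ 16 = 202.

C[1] = 29, C[2] = 48, C[3] = 160, C[4] = 202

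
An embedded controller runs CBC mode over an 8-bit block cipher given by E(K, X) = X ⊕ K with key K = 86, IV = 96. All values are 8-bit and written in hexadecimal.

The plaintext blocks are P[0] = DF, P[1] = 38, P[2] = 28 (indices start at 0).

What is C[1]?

CBC encryption: C_i = E(K, P_i ⊕ C_{i−1}), with C_{−1} = IV.
C[0]: P[0] ⊕ 96 = 49; E(K, 49) = CF.
C[1]: P[1] ⊕ CF = F7; E(K, F7) = 71.

C[1] = 71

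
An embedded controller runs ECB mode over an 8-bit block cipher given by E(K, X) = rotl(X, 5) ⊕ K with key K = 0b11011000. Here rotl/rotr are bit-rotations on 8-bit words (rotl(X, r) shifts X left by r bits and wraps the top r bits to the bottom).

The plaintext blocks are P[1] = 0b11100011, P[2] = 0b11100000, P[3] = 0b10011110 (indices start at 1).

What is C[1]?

ECB encryption: C_i = E(K, P_i).
C[1]: E(K, 0b11100011) = 0b10100100.

C[1] = 0b10100100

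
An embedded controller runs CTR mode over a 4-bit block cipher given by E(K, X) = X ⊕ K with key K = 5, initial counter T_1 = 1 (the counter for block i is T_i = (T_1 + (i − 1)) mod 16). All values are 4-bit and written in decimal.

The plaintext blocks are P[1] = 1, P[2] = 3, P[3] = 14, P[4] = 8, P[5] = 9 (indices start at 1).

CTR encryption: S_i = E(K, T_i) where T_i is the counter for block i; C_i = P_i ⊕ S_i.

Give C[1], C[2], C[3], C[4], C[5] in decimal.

C[1] = 5, C[2] = 4, C[3] = 8, C[4] = 9, C[5] = 9

C[1]: T = 1, S = E(K, T) = 4; 1 ⊕ 4 = 5.
C[2]: T = 2, S = E(K, T) = 7; 3 ⊕ 7 = 4.
C[3]: T = 3, S = E(K, T) = 6; 14 ⊕ 6 = 8.
C[4]: T = 4, S = E(K, T) = 1; 8 ⊕ 1 = 9.
C[5]: T = 5, S = E(K, T) = 0; 9 ⊕ 0 = 9.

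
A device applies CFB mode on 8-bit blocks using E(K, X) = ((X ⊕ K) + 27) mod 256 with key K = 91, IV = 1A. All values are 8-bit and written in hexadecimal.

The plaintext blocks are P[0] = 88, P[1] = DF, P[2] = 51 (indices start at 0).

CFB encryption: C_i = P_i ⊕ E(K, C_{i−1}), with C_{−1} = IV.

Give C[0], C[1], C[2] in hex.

C[0]: E(K, 1A) = B2; 88 ⊕ B2 = 3A.
C[1]: E(K, 3A) = D2; DF ⊕ D2 = 0D.
C[2]: E(K, 0D) = C3; 51 ⊕ C3 = 92.

C[0] = 3A, C[1] = 0D, C[2] = 92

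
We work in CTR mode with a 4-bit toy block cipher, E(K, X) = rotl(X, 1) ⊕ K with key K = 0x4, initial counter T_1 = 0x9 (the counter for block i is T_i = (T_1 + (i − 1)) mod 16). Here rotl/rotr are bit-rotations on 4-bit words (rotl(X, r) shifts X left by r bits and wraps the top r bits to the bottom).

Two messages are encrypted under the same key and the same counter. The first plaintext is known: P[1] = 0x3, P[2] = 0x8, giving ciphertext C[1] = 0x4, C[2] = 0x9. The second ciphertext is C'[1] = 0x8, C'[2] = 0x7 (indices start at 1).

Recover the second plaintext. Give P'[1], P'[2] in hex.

P'[1] = 0xF, P'[2] = 0x6

In CTR with a reused counter, both messages share the same keystream S_i, so C_i ⊕ C'_i = P_i ⊕ P'_i and thus P'_i = P_i ⊕ C_i ⊕ C'_i.
P'[1]: 0x3 ⊕ 0x4 ⊕ 0x8 = 0xF.
P'[2]: 0x8 ⊕ 0x9 ⊕ 0x7 = 0x6.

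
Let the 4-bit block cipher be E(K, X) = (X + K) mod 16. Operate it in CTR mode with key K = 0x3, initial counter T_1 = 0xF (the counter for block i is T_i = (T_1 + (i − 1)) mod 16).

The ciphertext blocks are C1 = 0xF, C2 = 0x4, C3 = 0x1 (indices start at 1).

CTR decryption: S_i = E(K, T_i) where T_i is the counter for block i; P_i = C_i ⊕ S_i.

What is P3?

P3 = 0x5

P3: T = 0x1, S = E(K, T) = 0x4; 0x1 ⊕ 0x4 = 0x5.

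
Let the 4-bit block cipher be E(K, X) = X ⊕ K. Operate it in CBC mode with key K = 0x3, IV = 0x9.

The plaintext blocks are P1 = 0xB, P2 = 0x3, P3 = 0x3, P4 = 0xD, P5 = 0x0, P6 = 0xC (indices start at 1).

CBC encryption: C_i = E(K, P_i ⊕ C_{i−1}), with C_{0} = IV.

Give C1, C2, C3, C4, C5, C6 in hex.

C1 = 0x1, C2 = 0x1, C3 = 0x1, C4 = 0xF, C5 = 0xC, C6 = 0x3

C1: P1 ⊕ 0x9 = 0x2; E(K, 0x2) = 0x1.
C2: P2 ⊕ 0x1 = 0x2; E(K, 0x2) = 0x1.
C3: P3 ⊕ 0x1 = 0x2; E(K, 0x2) = 0x1.
C4: P4 ⊕ 0x1 = 0xC; E(K, 0xC) = 0xF.
C5: P5 ⊕ 0xF = 0xF; E(K, 0xF) = 0xC.
C6: P6 ⊕ 0xC = 0x0; E(K, 0x0) = 0x3.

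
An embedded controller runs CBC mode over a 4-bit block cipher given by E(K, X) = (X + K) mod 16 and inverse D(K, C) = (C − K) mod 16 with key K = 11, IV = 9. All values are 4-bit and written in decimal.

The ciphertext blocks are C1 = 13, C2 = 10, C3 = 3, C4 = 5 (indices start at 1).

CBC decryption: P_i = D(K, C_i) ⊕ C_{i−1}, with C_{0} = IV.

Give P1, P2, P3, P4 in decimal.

P1: D(K, 13) = 2; 2 ⊕ 9 = 11.
P2: D(K, 10) = 15; 15 ⊕ 13 = 2.
P3: D(K, 3) = 8; 8 ⊕ 10 = 2.
P4: D(K, 5) = 10; 10 ⊕ 3 = 9.

P1 = 11, P2 = 2, P3 = 2, P4 = 9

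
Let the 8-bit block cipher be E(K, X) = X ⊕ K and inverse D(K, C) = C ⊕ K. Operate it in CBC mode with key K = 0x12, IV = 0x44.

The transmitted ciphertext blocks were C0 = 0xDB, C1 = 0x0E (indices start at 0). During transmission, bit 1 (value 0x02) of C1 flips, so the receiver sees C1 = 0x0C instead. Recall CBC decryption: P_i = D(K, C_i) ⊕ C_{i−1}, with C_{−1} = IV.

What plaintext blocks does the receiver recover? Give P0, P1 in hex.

P0 = 0x8D, P1 = 0xC5

Only C1 changed, to 0x0C. In CBC, a change in C_i garbles P_i and flips the same bit in P_{i+1}. Decrypting the received ciphertext:
P0: D(K, 0xDB) = 0xC9; 0xC9 ⊕ 0x44 = 0x8D.
P1: D(K, 0x0C) = 0x1E; 0x1E ⊕ 0xDB = 0xC5.
Blocks that differ from the original plaintext: P1.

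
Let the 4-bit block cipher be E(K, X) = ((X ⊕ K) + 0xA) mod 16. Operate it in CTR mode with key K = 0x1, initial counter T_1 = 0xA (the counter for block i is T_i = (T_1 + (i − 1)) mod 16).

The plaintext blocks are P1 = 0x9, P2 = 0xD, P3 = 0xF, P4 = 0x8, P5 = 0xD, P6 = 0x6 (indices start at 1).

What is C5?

CTR encryption: S_i = E(K, T_i) where T_i is the counter for block i; C_i = P_i ⊕ S_i.
C1: T = 0xA, S = E(K, T) = 0x5; 0x9 ⊕ 0x5 = 0xC.
C2: T = 0xB, S = E(K, T) = 0x4; 0xD ⊕ 0x4 = 0x9.
C3: T = 0xC, S = E(K, T) = 0x7; 0xF ⊕ 0x7 = 0x8.
C4: T = 0xD, S = E(K, T) = 0x6; 0x8 ⊕ 0x6 = 0xE.
C5: T = 0xE, S = E(K, T) = 0x9; 0xD ⊕ 0x9 = 0x4.

C5 = 0x4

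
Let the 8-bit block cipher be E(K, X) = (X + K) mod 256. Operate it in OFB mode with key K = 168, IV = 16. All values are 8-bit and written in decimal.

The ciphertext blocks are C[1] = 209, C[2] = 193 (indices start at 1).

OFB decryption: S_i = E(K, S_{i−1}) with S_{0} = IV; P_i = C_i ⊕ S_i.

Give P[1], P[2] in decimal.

P[1] = 105, P[2] = 161

P[1]: S = E(K, 16) = 184; 209 ⊕ 184 = 105.
P[2]: S = E(K, 184) = 96; 193 ⊕ 96 = 161.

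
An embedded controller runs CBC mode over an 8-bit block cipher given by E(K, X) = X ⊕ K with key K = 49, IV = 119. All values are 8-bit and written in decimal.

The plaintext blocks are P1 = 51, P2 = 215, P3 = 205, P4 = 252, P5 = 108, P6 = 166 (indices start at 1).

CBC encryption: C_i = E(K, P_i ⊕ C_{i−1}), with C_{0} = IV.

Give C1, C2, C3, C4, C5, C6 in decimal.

C1 = 117, C2 = 147, C3 = 111, C4 = 162, C5 = 255, C6 = 104

C1: P1 ⊕ 119 = 68; E(K, 68) = 117.
C2: P2 ⊕ 117 = 162; E(K, 162) = 147.
C3: P3 ⊕ 147 = 94; E(K, 94) = 111.
C4: P4 ⊕ 111 = 147; E(K, 147) = 162.
C5: P5 ⊕ 162 = 206; E(K, 206) = 255.
C6: P6 ⊕ 255 = 89; E(K, 89) = 104.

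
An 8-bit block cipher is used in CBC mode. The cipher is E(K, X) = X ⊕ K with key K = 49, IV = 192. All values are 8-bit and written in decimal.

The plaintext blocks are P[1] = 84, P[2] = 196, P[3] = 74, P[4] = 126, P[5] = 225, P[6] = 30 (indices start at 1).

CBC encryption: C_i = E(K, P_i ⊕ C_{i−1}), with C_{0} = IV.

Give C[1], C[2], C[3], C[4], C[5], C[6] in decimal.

C[1]: P[1] ⊕ 192 = 148; E(K, 148) = 165.
C[2]: P[2] ⊕ 165 = 97; E(K, 97) = 80.
C[3]: P[3] ⊕ 80 = 26; E(K, 26) = 43.
C[4]: P[4] ⊕ 43 = 85; E(K, 85) = 100.
C[5]: P[5] ⊕ 100 = 133; E(K, 133) = 180.
C[6]: P[6] ⊕ 180 = 170; E(K, 170) = 155.

C[1] = 165, C[2] = 80, C[3] = 43, C[4] = 100, C[5] = 180, C[6] = 155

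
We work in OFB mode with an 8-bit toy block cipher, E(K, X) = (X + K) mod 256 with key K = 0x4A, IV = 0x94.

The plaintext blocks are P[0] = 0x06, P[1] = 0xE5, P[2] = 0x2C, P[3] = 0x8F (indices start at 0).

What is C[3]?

C[3] = 0x33

OFB encryption: S_i = E(K, S_{i−1}) with S_{−1} = IV; C_i = P_i ⊕ S_i.
C[0]: S = E(K, 0x94) = 0xDE; 0x06 ⊕ 0xDE = 0xD8.
C[1]: S = E(K, 0xDE) = 0x28; 0xE5 ⊕ 0x28 = 0xCD.
C[2]: S = E(K, 0x28) = 0x72; 0x2C ⊕ 0x72 = 0x5E.
C[3]: S = E(K, 0x72) = 0xBC; 0x8F ⊕ 0xBC = 0x33.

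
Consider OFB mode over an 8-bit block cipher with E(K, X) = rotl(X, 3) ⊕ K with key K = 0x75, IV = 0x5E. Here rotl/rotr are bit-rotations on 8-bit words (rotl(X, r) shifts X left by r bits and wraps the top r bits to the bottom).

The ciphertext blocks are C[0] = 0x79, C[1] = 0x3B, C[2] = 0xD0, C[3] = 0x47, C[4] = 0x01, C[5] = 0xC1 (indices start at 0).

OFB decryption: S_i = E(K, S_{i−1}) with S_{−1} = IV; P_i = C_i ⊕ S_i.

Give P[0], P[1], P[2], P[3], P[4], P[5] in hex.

P[0] = 0xFE, P[1] = 0x72, P[2] = 0xEF, P[3] = 0xCB, P[4] = 0x10, P[5] = 0x3C

P[0]: S = E(K, 0x5E) = 0x87; 0x79 ⊕ 0x87 = 0xFE.
P[1]: S = E(K, 0x87) = 0x49; 0x3B ⊕ 0x49 = 0x72.
P[2]: S = E(K, 0x49) = 0x3F; 0xD0 ⊕ 0x3F = 0xEF.
P[3]: S = E(K, 0x3F) = 0x8C; 0x47 ⊕ 0x8C = 0xCB.
P[4]: S = E(K, 0x8C) = 0x11; 0x01 ⊕ 0x11 = 0x10.
P[5]: S = E(K, 0x11) = 0xFD; 0xC1 ⊕ 0xFD = 0x3C.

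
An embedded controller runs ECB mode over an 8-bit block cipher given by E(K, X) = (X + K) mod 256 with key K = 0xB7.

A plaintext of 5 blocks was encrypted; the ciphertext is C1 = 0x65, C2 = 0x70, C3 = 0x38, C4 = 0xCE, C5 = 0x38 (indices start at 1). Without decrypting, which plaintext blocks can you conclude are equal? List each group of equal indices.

P3 = P5

ECB encrypts each block independently with the same key, so equal ciphertext blocks imply equal plaintext blocks.
C3 = C5 = 0x38, so P3 = P5.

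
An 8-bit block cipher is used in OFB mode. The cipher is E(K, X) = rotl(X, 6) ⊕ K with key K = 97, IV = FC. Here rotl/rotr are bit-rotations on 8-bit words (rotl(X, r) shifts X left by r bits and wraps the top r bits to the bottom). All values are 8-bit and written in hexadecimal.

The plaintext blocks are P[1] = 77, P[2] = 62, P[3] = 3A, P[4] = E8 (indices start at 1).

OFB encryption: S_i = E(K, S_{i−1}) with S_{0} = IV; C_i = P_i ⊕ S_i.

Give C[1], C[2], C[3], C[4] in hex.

C[1] = DF, C[2] = DF, C[3] = C2, C[4] = 41

C[1]: S = E(K, FC) = A8; 77 ⊕ A8 = DF.
C[2]: S = E(K, A8) = BD; 62 ⊕ BD = DF.
C[3]: S = E(K, BD) = F8; 3A ⊕ F8 = C2.
C[4]: S = E(K, F8) = A9; E8 ⊕ A9 = 41.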